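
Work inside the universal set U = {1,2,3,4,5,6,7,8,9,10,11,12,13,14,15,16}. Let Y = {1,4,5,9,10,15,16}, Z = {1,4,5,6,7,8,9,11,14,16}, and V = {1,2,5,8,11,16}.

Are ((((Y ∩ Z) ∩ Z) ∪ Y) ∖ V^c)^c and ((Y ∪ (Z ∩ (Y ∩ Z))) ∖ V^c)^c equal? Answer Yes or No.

Y ∩ Z = {1,4,5,9,16}
(Y ∩ Z) ∩ Z = {1,4,5,9,16}
((Y ∩ Z) ∩ Z) ∪ Y = {1,4,5,9,10,15,16}
V^c = {3,4,6,7,9,10,12,13,14,15}
(((Y ∩ Z) ∩ Z) ∪ Y) ∖ V^c = {1,5,16}
((((Y ∩ Z) ∩ Z) ∪ Y) ∖ V^c)^c = {2,3,4,6,7,8,9,10,11,12,13,14,15}
Z ∩ (Y ∩ Z) = {1,4,5,9,16}
Y ∪ (Z ∩ (Y ∩ Z)) = {1,4,5,9,10,15,16}
(Y ∪ (Z ∩ (Y ∩ Z))) ∖ V^c = {1,5,16}
((Y ∪ (Z ∩ (Y ∩ Z))) ∖ V^c)^c = {2,3,4,6,7,8,9,10,11,12,13,14,15}
Both equal {2,3,4,6,7,8,9,10,11,12,13,14,15}, so ((((Y ∩ Z) ∩ Z) ∪ Y) ∖ V^c)^c = ((Y ∪ (Z ∩ (Y ∩ Z))) ∖ V^c)^c.

Yes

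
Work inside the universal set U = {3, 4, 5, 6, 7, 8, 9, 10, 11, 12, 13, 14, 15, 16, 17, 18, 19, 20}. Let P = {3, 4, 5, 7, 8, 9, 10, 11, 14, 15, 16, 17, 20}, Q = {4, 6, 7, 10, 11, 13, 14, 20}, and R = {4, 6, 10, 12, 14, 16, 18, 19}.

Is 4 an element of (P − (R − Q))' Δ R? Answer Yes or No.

Yes

4 ∈ R and 4 ∈ Q, so 4 ∉ R − Q
4 ∈ P and 4 ∉ (R − Q), so 4 ∈ P − (R − Q)
4 ∉ (P − (R − Q))' since 4 ∈ (P − (R − Q))
4 ∉ (P − (R − Q))' and 4 ∈ R, so 4 ∈ (P − (R − Q))' Δ R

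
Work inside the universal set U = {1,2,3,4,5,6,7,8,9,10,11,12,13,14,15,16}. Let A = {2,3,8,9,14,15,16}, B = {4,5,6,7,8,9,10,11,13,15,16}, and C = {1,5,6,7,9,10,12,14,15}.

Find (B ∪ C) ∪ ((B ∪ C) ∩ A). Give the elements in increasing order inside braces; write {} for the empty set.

B ∪ C = {1,4,5,6,7,8,9,10,11,12,13,14,15,16}
(B ∪ C) ∩ A = {8,9,14,15,16}
(B ∪ C) ∪ ((B ∪ C) ∩ A) = {1,4,5,6,7,8,9,10,11,12,13,14,15,16}

{1,4,5,6,7,8,9,10,11,12,13,14,15,16}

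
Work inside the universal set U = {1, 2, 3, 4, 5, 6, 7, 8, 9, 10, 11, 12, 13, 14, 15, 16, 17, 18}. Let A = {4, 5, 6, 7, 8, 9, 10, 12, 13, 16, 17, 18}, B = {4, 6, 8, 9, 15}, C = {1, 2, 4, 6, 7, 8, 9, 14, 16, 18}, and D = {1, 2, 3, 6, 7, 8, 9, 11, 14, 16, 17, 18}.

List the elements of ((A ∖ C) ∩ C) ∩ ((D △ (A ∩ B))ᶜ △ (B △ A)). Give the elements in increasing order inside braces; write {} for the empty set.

A ∖ C = {5, 10, 12, 13, 17}
(A ∖ C) ∩ C = {}
A ∩ B = {4, 6, 8, 9}
D △ (A ∩ B) = {1, 2, 3, 4, 7, 11, 14, 16, 17, 18}
(D △ (A ∩ B))ᶜ = {5, 6, 8, 9, 10, 12, 13, 15}
B △ A = {5, 7, 10, 12, 13, 15, 16, 17, 18}
(D △ (A ∩ B))ᶜ △ (B △ A) = {6, 7, 8, 9, 16, 17, 18}
((A ∖ C) ∩ C) ∩ ((D △ (A ∩ B))ᶜ △ (B △ A)) = {}

{}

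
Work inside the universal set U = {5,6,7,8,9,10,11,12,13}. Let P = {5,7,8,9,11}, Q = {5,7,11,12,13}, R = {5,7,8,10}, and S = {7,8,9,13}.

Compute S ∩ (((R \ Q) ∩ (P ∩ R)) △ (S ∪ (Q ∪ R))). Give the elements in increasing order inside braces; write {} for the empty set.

R \ Q = {8,10}
P ∩ R = {5,7,8}
(R \ Q) ∩ (P ∩ R) = {8}
Q ∪ R = {5,7,8,10,11,12,13}
S ∪ (Q ∪ R) = {5,7,8,9,10,11,12,13}
((R \ Q) ∩ (P ∩ R)) △ (S ∪ (Q ∪ R)) = {5,7,9,10,11,12,13}
S ∩ (((R \ Q) ∩ (P ∩ R)) △ (S ∪ (Q ∪ R))) = {7,9,13}

{7,9,13}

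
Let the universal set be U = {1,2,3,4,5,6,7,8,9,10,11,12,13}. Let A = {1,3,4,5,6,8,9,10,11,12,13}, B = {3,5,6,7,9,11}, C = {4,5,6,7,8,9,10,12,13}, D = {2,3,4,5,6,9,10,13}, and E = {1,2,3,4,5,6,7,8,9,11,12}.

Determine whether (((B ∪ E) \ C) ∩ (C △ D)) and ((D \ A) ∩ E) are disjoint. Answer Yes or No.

No

B ∪ E = {1,2,3,4,5,6,7,8,9,11,12}
(B ∪ E) \ C = {1,2,3,11}
C △ D = {2,3,7,8,12}
((B ∪ E) \ C) ∩ (C △ D) = {2,3}
D \ A = {2}
(D \ A) ∩ E = {2}
2 lies in both, so they are not disjoint.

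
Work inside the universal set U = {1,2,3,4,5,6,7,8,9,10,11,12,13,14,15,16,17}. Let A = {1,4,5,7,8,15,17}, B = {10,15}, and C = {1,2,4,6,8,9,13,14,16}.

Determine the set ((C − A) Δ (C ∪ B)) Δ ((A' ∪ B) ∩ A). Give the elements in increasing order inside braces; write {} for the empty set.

{1,4,8,10}

C − A = {2,6,9,13,14,16}
C ∪ B = {1,2,4,6,8,9,10,13,14,15,16}
(C − A) Δ (C ∪ B) = {1,4,8,10,15}
A' = {2,3,6,9,10,11,12,13,14,16}
A' ∪ B = {2,3,6,9,10,11,12,13,14,15,16}
(A' ∪ B) ∩ A = {15}
((C − A) Δ (C ∪ B)) Δ ((A' ∪ B) ∩ A) = {1,4,8,10}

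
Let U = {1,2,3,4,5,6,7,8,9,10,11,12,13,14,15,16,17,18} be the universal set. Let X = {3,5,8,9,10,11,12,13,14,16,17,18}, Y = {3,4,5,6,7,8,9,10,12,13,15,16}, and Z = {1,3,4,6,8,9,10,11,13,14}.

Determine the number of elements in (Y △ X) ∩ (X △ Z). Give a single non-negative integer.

Y △ X = {4,6,7,11,14,15,17,18}
X △ Z = {1,4,5,6,12,16,17,18}
(Y △ X) ∩ (X △ Z) = {4,6,17,18}
|(Y △ X) ∩ (X △ Z)| = 4

4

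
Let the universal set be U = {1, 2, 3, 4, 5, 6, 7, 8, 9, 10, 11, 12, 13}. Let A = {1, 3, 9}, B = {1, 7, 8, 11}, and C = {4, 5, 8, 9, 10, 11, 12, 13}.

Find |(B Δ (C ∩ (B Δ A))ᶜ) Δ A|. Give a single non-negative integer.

11

B Δ A = {3, 7, 8, 9, 11}
C ∩ (B Δ A) = {8, 9, 11}
(C ∩ (B Δ A))ᶜ = {1, 2, 3, 4, 5, 6, 7, 10, 12, 13}
B Δ (C ∩ (B Δ A))ᶜ = {2, 3, 4, 5, 6, 8, 10, 11, 12, 13}
(B Δ (C ∩ (B Δ A))ᶜ) Δ A = {1, 2, 4, 5, 6, 8, 9, 10, 11, 12, 13}
|(B Δ (C ∩ (B Δ A))ᶜ) Δ A| = 11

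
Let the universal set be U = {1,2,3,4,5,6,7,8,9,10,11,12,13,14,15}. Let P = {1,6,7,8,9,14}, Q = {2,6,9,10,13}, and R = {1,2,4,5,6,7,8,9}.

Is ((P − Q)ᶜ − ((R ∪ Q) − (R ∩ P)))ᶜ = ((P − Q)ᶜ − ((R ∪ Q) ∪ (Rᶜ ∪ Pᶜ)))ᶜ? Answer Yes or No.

P − Q = {1,7,8,14}
(P − Q)ᶜ = {2,3,4,5,6,9,10,11,12,13,15}
R ∪ Q = {1,2,4,5,6,7,8,9,10,13}
R ∩ P = {1,6,7,8,9}
(R ∪ Q) − (R ∩ P) = {2,4,5,10,13}
(P − Q)ᶜ − ((R ∪ Q) − (R ∩ P)) = {3,6,9,11,12,15}
((P − Q)ᶜ − ((R ∪ Q) − (R ∩ P)))ᶜ = {1,2,4,5,7,8,10,13,14}
Rᶜ = {3,10,11,12,13,14,15}
Pᶜ = {2,3,4,5,10,11,12,13,15}
Rᶜ ∪ Pᶜ = {2,3,4,5,10,11,12,13,14,15}
(R ∪ Q) ∪ (Rᶜ ∪ Pᶜ) = {1,2,3,4,5,6,7,8,9,10,11,12,13,14,15}
(P − Q)ᶜ − ((R ∪ Q) ∪ (Rᶜ ∪ Pᶜ)) = {}
((P − Q)ᶜ − ((R ∪ Q) ∪ (Rᶜ ∪ Pᶜ)))ᶜ = {1,2,3,4,5,6,7,8,9,10,11,12,13,14,15}
3 ∈ ((P − Q)ᶜ − ((R ∪ Q) ∪ (Rᶜ ∪ Pᶜ)))ᶜ but 3 ∉ ((P − Q)ᶜ − ((R ∪ Q) − (R ∩ P)))ᶜ, so they differ.

No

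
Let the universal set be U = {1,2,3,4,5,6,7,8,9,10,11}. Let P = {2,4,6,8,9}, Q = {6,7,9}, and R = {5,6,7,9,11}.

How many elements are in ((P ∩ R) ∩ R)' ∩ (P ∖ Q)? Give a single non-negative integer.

P ∩ R = {6,9}
(P ∩ R) ∩ R = {6,9}
((P ∩ R) ∩ R)' = {1,2,3,4,5,7,8,10,11}
P ∖ Q = {2,4,8}
((P ∩ R) ∩ R)' ∩ (P ∖ Q) = {2,4,8}
|((P ∩ R) ∩ R)' ∩ (P ∖ Q)| = 3

3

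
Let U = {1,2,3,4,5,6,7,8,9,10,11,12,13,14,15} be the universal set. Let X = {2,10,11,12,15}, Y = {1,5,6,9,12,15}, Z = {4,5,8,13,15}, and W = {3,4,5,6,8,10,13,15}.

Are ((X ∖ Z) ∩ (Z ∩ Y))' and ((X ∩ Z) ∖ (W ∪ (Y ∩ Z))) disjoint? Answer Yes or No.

Yes

X ∖ Z = {2,10,11,12}
Z ∩ Y = {5,15}
(X ∖ Z) ∩ (Z ∩ Y) = {}
((X ∖ Z) ∩ (Z ∩ Y))' = {1,2,3,4,5,6,7,8,9,10,11,12,13,14,15}
X ∩ Z = {15}
Y ∩ Z = {5,15}
W ∪ (Y ∩ Z) = {3,4,5,6,8,10,13,15}
(X ∩ Z) ∖ (W ∪ (Y ∩ Z)) = {}
{1,2,3,4,5,6,7,8,9,10,11,12,13,14,15} and {} share no elements.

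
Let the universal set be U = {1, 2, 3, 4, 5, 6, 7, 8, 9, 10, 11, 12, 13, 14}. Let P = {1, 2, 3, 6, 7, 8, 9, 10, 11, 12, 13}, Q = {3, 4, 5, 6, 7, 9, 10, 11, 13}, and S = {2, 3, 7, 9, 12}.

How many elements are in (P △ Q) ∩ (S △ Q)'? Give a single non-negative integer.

2

P △ Q = {1, 2, 4, 5, 8, 12}
S △ Q = {2, 4, 5, 6, 10, 11, 12, 13}
(S △ Q)' = {1, 3, 7, 8, 9, 14}
(P △ Q) ∩ (S △ Q)' = {1, 8}
|(P △ Q) ∩ (S △ Q)'| = 2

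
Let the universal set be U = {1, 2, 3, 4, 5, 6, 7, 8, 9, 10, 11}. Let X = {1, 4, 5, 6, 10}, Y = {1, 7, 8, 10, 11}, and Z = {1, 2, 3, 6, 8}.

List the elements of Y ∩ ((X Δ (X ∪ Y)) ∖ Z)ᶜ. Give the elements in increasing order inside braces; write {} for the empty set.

X ∪ Y = {1, 4, 5, 6, 7, 8, 10, 11}
X Δ (X ∪ Y) = {7, 8, 11}
(X Δ (X ∪ Y)) ∖ Z = {7, 11}
((X Δ (X ∪ Y)) ∖ Z)ᶜ = {1, 2, 3, 4, 5, 6, 8, 9, 10}
Y ∩ ((X Δ (X ∪ Y)) ∖ Z)ᶜ = {1, 8, 10}

{1, 8, 10}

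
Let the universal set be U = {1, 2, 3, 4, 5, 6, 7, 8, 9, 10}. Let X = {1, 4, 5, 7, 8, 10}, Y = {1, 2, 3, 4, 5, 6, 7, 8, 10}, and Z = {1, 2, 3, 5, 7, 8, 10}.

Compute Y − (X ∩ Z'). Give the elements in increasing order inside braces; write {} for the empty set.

{1, 2, 3, 5, 6, 7, 8, 10}

Z' = {4, 6, 9}
X ∩ Z' = {4}
Y − (X ∩ Z') = {1, 2, 3, 5, 6, 7, 8, 10}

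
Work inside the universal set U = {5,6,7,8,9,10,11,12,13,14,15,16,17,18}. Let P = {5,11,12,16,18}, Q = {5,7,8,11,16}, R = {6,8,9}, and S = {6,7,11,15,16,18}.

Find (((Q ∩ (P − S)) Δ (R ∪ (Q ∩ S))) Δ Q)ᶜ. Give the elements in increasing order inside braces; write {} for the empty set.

{5,7,8,10,11,12,13,14,15,16,17,18}

P − S = {5,12}
Q ∩ (P − S) = {5}
Q ∩ S = {7,11,16}
R ∪ (Q ∩ S) = {6,7,8,9,11,16}
(Q ∩ (P − S)) Δ (R ∪ (Q ∩ S)) = {5,6,7,8,9,11,16}
((Q ∩ (P − S)) Δ (R ∪ (Q ∩ S))) Δ Q = {6,9}
(((Q ∩ (P − S)) Δ (R ∪ (Q ∩ S))) Δ Q)ᶜ = {5,7,8,10,11,12,13,14,15,16,17,18}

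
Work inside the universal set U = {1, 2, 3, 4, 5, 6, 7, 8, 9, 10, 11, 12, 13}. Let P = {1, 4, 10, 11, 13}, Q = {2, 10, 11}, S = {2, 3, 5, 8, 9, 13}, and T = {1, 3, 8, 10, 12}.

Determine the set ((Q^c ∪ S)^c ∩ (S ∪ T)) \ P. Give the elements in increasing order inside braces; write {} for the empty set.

{}

Q^c = {1, 3, 4, 5, 6, 7, 8, 9, 12, 13}
Q^c ∪ S = {1, 2, 3, 4, 5, 6, 7, 8, 9, 12, 13}
(Q^c ∪ S)^c = {10, 11}
S ∪ T = {1, 2, 3, 5, 8, 9, 10, 12, 13}
(Q^c ∪ S)^c ∩ (S ∪ T) = {10}
((Q^c ∪ S)^c ∩ (S ∪ T)) \ P = {}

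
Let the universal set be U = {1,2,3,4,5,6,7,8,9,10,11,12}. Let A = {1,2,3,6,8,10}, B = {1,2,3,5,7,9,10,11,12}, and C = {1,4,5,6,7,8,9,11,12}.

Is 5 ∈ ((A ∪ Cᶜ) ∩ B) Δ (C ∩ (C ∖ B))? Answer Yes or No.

No

5 ∈ C, so 5 ∉ Cᶜ
5 ∉ A and 5 ∉ Cᶜ, so 5 ∉ A ∪ Cᶜ
5 ∉ (A ∪ Cᶜ) and 5 ∈ B, so 5 ∉ (A ∪ Cᶜ) ∩ B
5 ∈ C and 5 ∈ B, so 5 ∉ C ∖ B
5 ∈ C and 5 ∉ (C ∖ B), so 5 ∉ C ∩ (C ∖ B)
5 ∉ ((A ∪ Cᶜ) ∩ B) and 5 ∉ (C ∩ (C ∖ B)), so 5 ∉ ((A ∪ Cᶜ) ∩ B) Δ (C ∩ (C ∖ B))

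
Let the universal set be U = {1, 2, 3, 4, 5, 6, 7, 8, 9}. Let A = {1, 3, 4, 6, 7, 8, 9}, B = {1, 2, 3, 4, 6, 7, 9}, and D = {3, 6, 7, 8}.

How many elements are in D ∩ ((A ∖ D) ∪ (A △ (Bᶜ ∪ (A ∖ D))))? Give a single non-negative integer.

A ∖ D = {1, 4, 9}
Bᶜ = {5, 8}
Bᶜ ∪ (A ∖ D) = {1, 4, 5, 8, 9}
A △ (Bᶜ ∪ (A ∖ D)) = {3, 5, 6, 7}
(A ∖ D) ∪ (A △ (Bᶜ ∪ (A ∖ D))) = {1, 3, 4, 5, 6, 7, 9}
D ∩ ((A ∖ D) ∪ (A △ (Bᶜ ∪ (A ∖ D)))) = {3, 6, 7}
|D ∩ ((A ∖ D) ∪ (A △ (Bᶜ ∪ (A ∖ D))))| = 3

3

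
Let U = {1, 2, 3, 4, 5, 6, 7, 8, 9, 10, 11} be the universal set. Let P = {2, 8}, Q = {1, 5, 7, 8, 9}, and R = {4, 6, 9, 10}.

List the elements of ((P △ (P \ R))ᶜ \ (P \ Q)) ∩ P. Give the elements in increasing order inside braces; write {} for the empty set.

P \ R = {2, 8}
P △ (P \ R) = {}
(P △ (P \ R))ᶜ = {1, 2, 3, 4, 5, 6, 7, 8, 9, 10, 11}
P \ Q = {2}
(P △ (P \ R))ᶜ \ (P \ Q) = {1, 3, 4, 5, 6, 7, 8, 9, 10, 11}
((P △ (P \ R))ᶜ \ (P \ Q)) ∩ P = {8}

{8}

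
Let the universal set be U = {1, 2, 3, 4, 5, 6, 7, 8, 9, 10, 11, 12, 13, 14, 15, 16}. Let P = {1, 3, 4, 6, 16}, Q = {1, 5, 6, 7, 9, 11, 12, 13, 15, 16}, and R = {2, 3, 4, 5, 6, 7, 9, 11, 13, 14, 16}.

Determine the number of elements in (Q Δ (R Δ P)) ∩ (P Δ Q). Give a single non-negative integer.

2

R Δ P = {1, 2, 5, 7, 9, 11, 13, 14}
Q Δ (R Δ P) = {2, 6, 12, 14, 15, 16}
P Δ Q = {3, 4, 5, 7, 9, 11, 12, 13, 15}
(Q Δ (R Δ P)) ∩ (P Δ Q) = {12, 15}
|(Q Δ (R Δ P)) ∩ (P Δ Q)| = 2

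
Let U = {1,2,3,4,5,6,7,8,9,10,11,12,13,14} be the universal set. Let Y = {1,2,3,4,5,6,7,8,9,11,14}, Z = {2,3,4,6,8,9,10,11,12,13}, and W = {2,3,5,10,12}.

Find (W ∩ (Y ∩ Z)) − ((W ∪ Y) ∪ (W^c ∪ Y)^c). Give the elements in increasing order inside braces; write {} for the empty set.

{}

Y ∩ Z = {2,3,4,6,8,9,11}
W ∩ (Y ∩ Z) = {2,3}
W ∪ Y = {1,2,3,4,5,6,7,8,9,10,11,12,14}
W^c = {1,4,6,7,8,9,11,13,14}
W^c ∪ Y = {1,2,3,4,5,6,7,8,9,11,13,14}
(W^c ∪ Y)^c = {10,12}
(W ∪ Y) ∪ (W^c ∪ Y)^c = {1,2,3,4,5,6,7,8,9,10,11,12,14}
(W ∩ (Y ∩ Z)) − ((W ∪ Y) ∪ (W^c ∪ Y)^c) = {}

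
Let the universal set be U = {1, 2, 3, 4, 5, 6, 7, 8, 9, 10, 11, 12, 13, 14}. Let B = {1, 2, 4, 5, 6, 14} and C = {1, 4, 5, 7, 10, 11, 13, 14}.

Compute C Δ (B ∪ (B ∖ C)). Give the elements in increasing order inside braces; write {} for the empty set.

B ∖ C = {2, 6}
B ∪ (B ∖ C) = {1, 2, 4, 5, 6, 14}
C Δ (B ∪ (B ∖ C)) = {2, 6, 7, 10, 11, 13}

{2, 6, 7, 10, 11, 13}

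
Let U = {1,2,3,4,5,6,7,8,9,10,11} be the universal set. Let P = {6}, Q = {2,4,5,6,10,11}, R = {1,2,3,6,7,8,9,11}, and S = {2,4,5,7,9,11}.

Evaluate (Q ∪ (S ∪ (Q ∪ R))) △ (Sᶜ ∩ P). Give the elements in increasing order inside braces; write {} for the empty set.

Q ∪ R = {1,2,3,4,5,6,7,8,9,10,11}
S ∪ (Q ∪ R) = {1,2,3,4,5,6,7,8,9,10,11}
Q ∪ (S ∪ (Q ∪ R)) = {1,2,3,4,5,6,7,8,9,10,11}
Sᶜ = {1,3,6,8,10}
Sᶜ ∩ P = {6}
(Q ∪ (S ∪ (Q ∪ R))) △ (Sᶜ ∩ P) = {1,2,3,4,5,7,8,9,10,11}

{1,2,3,4,5,7,8,9,10,11}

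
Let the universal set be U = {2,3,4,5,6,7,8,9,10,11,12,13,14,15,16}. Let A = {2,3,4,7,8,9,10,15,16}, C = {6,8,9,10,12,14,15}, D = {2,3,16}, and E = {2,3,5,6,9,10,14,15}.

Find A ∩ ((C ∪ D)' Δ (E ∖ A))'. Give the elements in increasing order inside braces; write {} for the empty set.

{2,3,8,9,10,15,16}

C ∪ D = {2,3,6,8,9,10,12,14,15,16}
(C ∪ D)' = {4,5,7,11,13}
E ∖ A = {5,6,14}
(C ∪ D)' Δ (E ∖ A) = {4,6,7,11,13,14}
((C ∪ D)' Δ (E ∖ A))' = {2,3,5,8,9,10,12,15,16}
A ∩ ((C ∪ D)' Δ (E ∖ A))' = {2,3,8,9,10,15,16}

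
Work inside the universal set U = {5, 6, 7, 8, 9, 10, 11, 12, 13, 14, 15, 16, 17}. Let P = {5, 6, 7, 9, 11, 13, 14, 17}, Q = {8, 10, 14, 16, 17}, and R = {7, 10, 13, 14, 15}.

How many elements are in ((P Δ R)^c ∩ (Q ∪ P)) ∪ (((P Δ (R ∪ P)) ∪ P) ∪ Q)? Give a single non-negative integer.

P Δ R = {5, 6, 9, 10, 11, 15, 17}
(P Δ R)^c = {7, 8, 12, 13, 14, 16}
Q ∪ P = {5, 6, 7, 8, 9, 10, 11, 13, 14, 16, 17}
(P Δ R)^c ∩ (Q ∪ P) = {7, 8, 13, 14, 16}
R ∪ P = {5, 6, 7, 9, 10, 11, 13, 14, 15, 17}
P Δ (R ∪ P) = {10, 15}
(P Δ (R ∪ P)) ∪ P = {5, 6, 7, 9, 10, 11, 13, 14, 15, 17}
((P Δ (R ∪ P)) ∪ P) ∪ Q = {5, 6, 7, 8, 9, 10, 11, 13, 14, 15, 16, 17}
((P Δ R)^c ∩ (Q ∪ P)) ∪ (((P Δ (R ∪ P)) ∪ P) ∪ Q) = {5, 6, 7, 8, 9, 10, 11, 13, 14, 15, 16, 17}
|((P Δ R)^c ∩ (Q ∪ P)) ∪ (((P Δ (R ∪ P)) ∪ P) ∪ Q)| = 12

12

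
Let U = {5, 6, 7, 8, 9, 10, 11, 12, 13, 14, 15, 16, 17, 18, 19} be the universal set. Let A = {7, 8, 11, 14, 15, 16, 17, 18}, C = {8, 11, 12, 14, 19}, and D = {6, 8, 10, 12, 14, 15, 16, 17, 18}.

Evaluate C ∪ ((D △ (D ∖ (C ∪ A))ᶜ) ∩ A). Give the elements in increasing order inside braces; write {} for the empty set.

C ∪ A = {7, 8, 11, 12, 14, 15, 16, 17, 18, 19}
D ∖ (C ∪ A) = {6, 10}
(D ∖ (C ∪ A))ᶜ = {5, 7, 8, 9, 11, 12, 13, 14, 15, 16, 17, 18, 19}
D △ (D ∖ (C ∪ A))ᶜ = {5, 6, 7, 9, 10, 11, 13, 19}
(D △ (D ∖ (C ∪ A))ᶜ) ∩ A = {7, 11}
C ∪ ((D △ (D ∖ (C ∪ A))ᶜ) ∩ A) = {7, 8, 11, 12, 14, 19}

{7, 8, 11, 12, 14, 19}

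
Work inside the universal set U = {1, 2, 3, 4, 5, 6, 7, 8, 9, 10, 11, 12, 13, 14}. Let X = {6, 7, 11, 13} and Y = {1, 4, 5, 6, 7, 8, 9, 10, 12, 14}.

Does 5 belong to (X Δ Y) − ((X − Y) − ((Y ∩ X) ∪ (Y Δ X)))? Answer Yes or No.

5 ∉ X and 5 ∈ Y, so 5 ∈ X Δ Y
5 ∉ X and 5 ∈ Y, so 5 ∉ X − Y
5 ∈ Y and 5 ∉ X, so 5 ∉ Y ∩ X
5 ∈ Y and 5 ∉ X, so 5 ∈ Y Δ X
5 ∉ (Y ∩ X) and 5 ∈ (Y Δ X), so 5 ∈ (Y ∩ X) ∪ (Y Δ X)
5 ∉ (X − Y) and 5 ∈ ((Y ∩ X) ∪ (Y Δ X)), so 5 ∉ (X − Y) − ((Y ∩ X) ∪ (Y Δ X))
5 ∈ (X Δ Y) and 5 ∉ ((X − Y) − ((Y ∩ X) ∪ (Y Δ X))), so 5 ∈ (X Δ Y) − ((X − Y) − ((Y ∩ X) ∪ (Y Δ X)))

Yes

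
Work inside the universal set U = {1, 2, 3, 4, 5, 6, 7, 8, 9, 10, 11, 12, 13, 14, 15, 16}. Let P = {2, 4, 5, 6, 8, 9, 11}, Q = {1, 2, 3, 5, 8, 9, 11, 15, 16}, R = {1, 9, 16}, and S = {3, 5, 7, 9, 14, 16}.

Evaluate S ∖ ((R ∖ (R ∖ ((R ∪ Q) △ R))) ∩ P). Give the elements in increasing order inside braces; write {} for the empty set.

{3, 5, 7, 9, 14, 16}

R ∪ Q = {1, 2, 3, 5, 8, 9, 11, 15, 16}
(R ∪ Q) △ R = {2, 3, 5, 8, 11, 15}
R ∖ ((R ∪ Q) △ R) = {1, 9, 16}
R ∖ (R ∖ ((R ∪ Q) △ R)) = {}
(R ∖ (R ∖ ((R ∪ Q) △ R))) ∩ P = {}
S ∖ ((R ∖ (R ∖ ((R ∪ Q) △ R))) ∩ P) = {3, 5, 7, 9, 14, 16}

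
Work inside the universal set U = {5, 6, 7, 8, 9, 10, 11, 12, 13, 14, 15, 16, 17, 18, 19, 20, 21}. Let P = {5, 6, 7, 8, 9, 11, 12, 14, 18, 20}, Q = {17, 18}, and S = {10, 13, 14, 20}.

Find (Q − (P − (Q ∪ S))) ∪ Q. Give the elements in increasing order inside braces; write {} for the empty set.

{17, 18}

Q ∪ S = {10, 13, 14, 17, 18, 20}
P − (Q ∪ S) = {5, 6, 7, 8, 9, 11, 12}
Q − (P − (Q ∪ S)) = {17, 18}
(Q − (P − (Q ∪ S))) ∪ Q = {17, 18}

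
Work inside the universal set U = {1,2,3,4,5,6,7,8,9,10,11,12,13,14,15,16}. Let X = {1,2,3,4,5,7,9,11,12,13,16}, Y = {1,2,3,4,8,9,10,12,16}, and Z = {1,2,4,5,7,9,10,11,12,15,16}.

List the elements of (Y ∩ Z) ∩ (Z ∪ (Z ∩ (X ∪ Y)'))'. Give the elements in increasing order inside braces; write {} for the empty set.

Y ∩ Z = {1,2,4,9,10,12,16}
X ∪ Y = {1,2,3,4,5,7,8,9,10,11,12,13,16}
(X ∪ Y)' = {6,14,15}
Z ∩ (X ∪ Y)' = {15}
Z ∪ (Z ∩ (X ∪ Y)') = {1,2,4,5,7,9,10,11,12,15,16}
(Z ∪ (Z ∩ (X ∪ Y)'))' = {3,6,8,13,14}
(Y ∩ Z) ∩ (Z ∪ (Z ∩ (X ∪ Y)'))' = {}

{}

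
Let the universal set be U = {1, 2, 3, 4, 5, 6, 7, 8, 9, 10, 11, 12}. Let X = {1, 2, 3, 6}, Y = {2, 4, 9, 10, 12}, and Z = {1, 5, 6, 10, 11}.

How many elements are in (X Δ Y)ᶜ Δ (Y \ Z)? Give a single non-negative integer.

7

X Δ Y = {1, 3, 4, 6, 9, 10, 12}
(X Δ Y)ᶜ = {2, 5, 7, 8, 11}
Y \ Z = {2, 4, 9, 12}
(X Δ Y)ᶜ Δ (Y \ Z) = {4, 5, 7, 8, 9, 11, 12}
|(X Δ Y)ᶜ Δ (Y \ Z)| = 7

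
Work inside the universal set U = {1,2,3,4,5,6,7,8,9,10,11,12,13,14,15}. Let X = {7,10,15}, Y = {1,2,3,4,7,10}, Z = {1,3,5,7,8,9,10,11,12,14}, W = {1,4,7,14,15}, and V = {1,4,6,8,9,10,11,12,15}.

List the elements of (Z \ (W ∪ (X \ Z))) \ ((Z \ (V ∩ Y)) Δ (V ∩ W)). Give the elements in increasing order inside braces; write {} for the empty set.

{10}

X \ Z = {15}
W ∪ (X \ Z) = {1,4,7,14,15}
Z \ (W ∪ (X \ Z)) = {3,5,8,9,10,11,12}
V ∩ Y = {1,4,10}
Z \ (V ∩ Y) = {3,5,7,8,9,11,12,14}
V ∩ W = {1,4,15}
(Z \ (V ∩ Y)) Δ (V ∩ W) = {1,3,4,5,7,8,9,11,12,14,15}
(Z \ (W ∪ (X \ Z))) \ ((Z \ (V ∩ Y)) Δ (V ∩ W)) = {10}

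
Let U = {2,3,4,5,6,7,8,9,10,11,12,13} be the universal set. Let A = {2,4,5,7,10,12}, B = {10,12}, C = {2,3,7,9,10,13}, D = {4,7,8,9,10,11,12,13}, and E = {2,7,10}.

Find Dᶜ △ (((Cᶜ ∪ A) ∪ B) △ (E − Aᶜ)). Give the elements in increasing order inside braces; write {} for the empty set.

Dᶜ = {2,3,5,6}
Cᶜ = {4,5,6,8,11,12}
Cᶜ ∪ A = {2,4,5,6,7,8,10,11,12}
(Cᶜ ∪ A) ∪ B = {2,4,5,6,7,8,10,11,12}
Aᶜ = {3,6,8,9,11,13}
E − Aᶜ = {2,7,10}
((Cᶜ ∪ A) ∪ B) △ (E − Aᶜ) = {4,5,6,8,11,12}
Dᶜ △ (((Cᶜ ∪ A) ∪ B) △ (E − Aᶜ)) = {2,3,4,8,11,12}

{2,3,4,8,11,12}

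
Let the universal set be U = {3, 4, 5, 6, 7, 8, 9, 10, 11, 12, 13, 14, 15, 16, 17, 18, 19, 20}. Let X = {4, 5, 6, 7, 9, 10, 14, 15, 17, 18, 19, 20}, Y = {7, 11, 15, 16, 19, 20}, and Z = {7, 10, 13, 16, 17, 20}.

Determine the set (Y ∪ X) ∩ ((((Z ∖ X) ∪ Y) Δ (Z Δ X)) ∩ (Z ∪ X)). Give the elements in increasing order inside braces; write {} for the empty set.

{4, 5, 6, 7, 9, 14, 18, 20}

Y ∪ X = {4, 5, 6, 7, 9, 10, 11, 14, 15, 16, 17, 18, 19, 20}
Z ∖ X = {13, 16}
(Z ∖ X) ∪ Y = {7, 11, 13, 15, 16, 19, 20}
Z Δ X = {4, 5, 6, 9, 13, 14, 15, 16, 18, 19}
((Z ∖ X) ∪ Y) Δ (Z Δ X) = {4, 5, 6, 7, 9, 11, 14, 18, 20}
Z ∪ X = {4, 5, 6, 7, 9, 10, 13, 14, 15, 16, 17, 18, 19, 20}
(((Z ∖ X) ∪ Y) Δ (Z Δ X)) ∩ (Z ∪ X) = {4, 5, 6, 7, 9, 14, 18, 20}
(Y ∪ X) ∩ ((((Z ∖ X) ∪ Y) Δ (Z Δ X)) ∩ (Z ∪ X)) = {4, 5, 6, 7, 9, 14, 18, 20}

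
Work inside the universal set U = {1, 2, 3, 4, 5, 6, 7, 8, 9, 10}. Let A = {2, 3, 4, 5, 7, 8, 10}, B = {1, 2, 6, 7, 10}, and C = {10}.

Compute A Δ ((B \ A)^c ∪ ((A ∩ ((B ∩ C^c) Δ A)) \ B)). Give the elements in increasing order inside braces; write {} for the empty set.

B \ A = {1, 6}
(B \ A)^c = {2, 3, 4, 5, 7, 8, 9, 10}
C^c = {1, 2, 3, 4, 5, 6, 7, 8, 9}
B ∩ C^c = {1, 2, 6, 7}
(B ∩ C^c) Δ A = {1, 3, 4, 5, 6, 8, 10}
A ∩ ((B ∩ C^c) Δ A) = {3, 4, 5, 8, 10}
(A ∩ ((B ∩ C^c) Δ A)) \ B = {3, 4, 5, 8}
(B \ A)^c ∪ ((A ∩ ((B ∩ C^c) Δ A)) \ B) = {2, 3, 4, 5, 7, 8, 9, 10}
A Δ ((B \ A)^c ∪ ((A ∩ ((B ∩ C^c) Δ A)) \ B)) = {9}

{9}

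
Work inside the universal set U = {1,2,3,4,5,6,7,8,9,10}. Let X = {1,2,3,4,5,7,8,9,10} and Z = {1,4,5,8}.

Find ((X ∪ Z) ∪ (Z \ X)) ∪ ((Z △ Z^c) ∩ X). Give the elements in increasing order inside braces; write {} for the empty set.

{1,2,3,4,5,7,8,9,10}

X ∪ Z = {1,2,3,4,5,7,8,9,10}
Z \ X = {}
(X ∪ Z) ∪ (Z \ X) = {1,2,3,4,5,7,8,9,10}
Z^c = {2,3,6,7,9,10}
Z △ Z^c = {1,2,3,4,5,6,7,8,9,10}
(Z △ Z^c) ∩ X = {1,2,3,4,5,7,8,9,10}
((X ∪ Z) ∪ (Z \ X)) ∪ ((Z △ Z^c) ∩ X) = {1,2,3,4,5,7,8,9,10}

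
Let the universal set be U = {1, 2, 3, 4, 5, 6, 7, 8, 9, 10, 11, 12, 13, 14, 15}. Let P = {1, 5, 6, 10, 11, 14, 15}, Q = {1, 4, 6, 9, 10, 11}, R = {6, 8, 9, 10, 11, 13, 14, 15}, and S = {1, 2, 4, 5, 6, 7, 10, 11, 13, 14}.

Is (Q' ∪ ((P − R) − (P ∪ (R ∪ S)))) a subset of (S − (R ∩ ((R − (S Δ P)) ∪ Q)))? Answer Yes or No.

Q' = {2, 3, 5, 7, 8, 12, 13, 14, 15}
P − R = {1, 5}
R ∪ S = {1, 2, 4, 5, 6, 7, 8, 9, 10, 11, 13, 14, 15}
P ∪ (R ∪ S) = {1, 2, 4, 5, 6, 7, 8, 9, 10, 11, 13, 14, 15}
(P − R) − (P ∪ (R ∪ S)) = {}
Q' ∪ ((P − R) − (P ∪ (R ∪ S))) = {2, 3, 5, 7, 8, 12, 13, 14, 15}
S Δ P = {2, 4, 7, 13, 15}
R − (S Δ P) = {6, 8, 9, 10, 11, 14}
(R − (S Δ P)) ∪ Q = {1, 4, 6, 8, 9, 10, 11, 14}
R ∩ ((R − (S Δ P)) ∪ Q) = {6, 8, 9, 10, 11, 14}
S − (R ∩ ((R − (S Δ P)) ∪ Q)) = {1, 2, 4, 5, 7, 13}
3 ∈ Q' ∪ ((P − R) − (P ∪ (R ∪ S))) but 3 ∉ S − (R ∩ ((R − (S Δ P)) ∪ Q)), so the inclusion fails.

No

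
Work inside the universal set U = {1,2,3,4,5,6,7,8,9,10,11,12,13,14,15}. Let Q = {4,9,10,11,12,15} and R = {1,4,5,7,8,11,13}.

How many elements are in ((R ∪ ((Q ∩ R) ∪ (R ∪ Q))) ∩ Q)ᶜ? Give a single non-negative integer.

9

Q ∩ R = {4,11}
R ∪ Q = {1,4,5,7,8,9,10,11,12,13,15}
(Q ∩ R) ∪ (R ∪ Q) = {1,4,5,7,8,9,10,11,12,13,15}
R ∪ ((Q ∩ R) ∪ (R ∪ Q)) = {1,4,5,7,8,9,10,11,12,13,15}
(R ∪ ((Q ∩ R) ∪ (R ∪ Q))) ∩ Q = {4,9,10,11,12,15}
((R ∪ ((Q ∩ R) ∪ (R ∪ Q))) ∩ Q)ᶜ = {1,2,3,5,6,7,8,13,14}
|((R ∪ ((Q ∩ R) ∪ (R ∪ Q))) ∩ Q)ᶜ| = 9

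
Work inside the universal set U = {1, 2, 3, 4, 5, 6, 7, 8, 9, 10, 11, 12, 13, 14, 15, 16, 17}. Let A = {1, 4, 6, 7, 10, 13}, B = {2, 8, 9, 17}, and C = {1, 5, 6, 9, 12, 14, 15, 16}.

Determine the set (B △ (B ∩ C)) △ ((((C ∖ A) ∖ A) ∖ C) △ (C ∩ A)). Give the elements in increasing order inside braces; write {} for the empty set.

{1, 2, 6, 8, 17}

B ∩ C = {9}
B △ (B ∩ C) = {2, 8, 17}
C ∖ A = {5, 9, 12, 14, 15, 16}
(C ∖ A) ∖ A = {5, 9, 12, 14, 15, 16}
((C ∖ A) ∖ A) ∖ C = {}
C ∩ A = {1, 6}
(((C ∖ A) ∖ A) ∖ C) △ (C ∩ A) = {1, 6}
(B △ (B ∩ C)) △ ((((C ∖ A) ∖ A) ∖ C) △ (C ∩ A)) = {1, 2, 6, 8, 17}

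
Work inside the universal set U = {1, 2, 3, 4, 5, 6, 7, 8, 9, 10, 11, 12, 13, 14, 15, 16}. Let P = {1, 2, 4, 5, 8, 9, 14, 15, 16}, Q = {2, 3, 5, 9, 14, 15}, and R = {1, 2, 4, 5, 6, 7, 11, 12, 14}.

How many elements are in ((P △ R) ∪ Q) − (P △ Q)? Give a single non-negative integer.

9

P △ R = {6, 7, 8, 9, 11, 12, 15, 16}
(P △ R) ∪ Q = {2, 3, 5, 6, 7, 8, 9, 11, 12, 14, 15, 16}
P △ Q = {1, 3, 4, 8, 16}
((P △ R) ∪ Q) − (P △ Q) = {2, 5, 6, 7, 9, 11, 12, 14, 15}
|((P △ R) ∪ Q) − (P △ Q)| = 9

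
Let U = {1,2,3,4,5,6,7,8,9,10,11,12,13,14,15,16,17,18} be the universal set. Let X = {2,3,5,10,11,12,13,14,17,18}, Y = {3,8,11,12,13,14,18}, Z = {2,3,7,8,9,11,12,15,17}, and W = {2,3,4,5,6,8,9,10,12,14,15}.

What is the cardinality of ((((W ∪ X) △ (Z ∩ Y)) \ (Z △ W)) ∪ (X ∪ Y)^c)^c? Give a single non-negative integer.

W ∪ X = {2,3,4,5,6,8,9,10,11,12,13,14,15,17,18}
Z ∩ Y = {3,8,11,12}
(W ∪ X) △ (Z ∩ Y) = {2,4,5,6,9,10,13,14,15,17,18}
Z △ W = {4,5,6,7,10,11,14,17}
((W ∪ X) △ (Z ∩ Y)) \ (Z △ W) = {2,9,13,15,18}
X ∪ Y = {2,3,5,8,10,11,12,13,14,17,18}
(X ∪ Y)^c = {1,4,6,7,9,15,16}
(((W ∪ X) △ (Z ∩ Y)) \ (Z △ W)) ∪ (X ∪ Y)^c = {1,2,4,6,7,9,13,15,16,18}
((((W ∪ X) △ (Z ∩ Y)) \ (Z △ W)) ∪ (X ∪ Y)^c)^c = {3,5,8,10,11,12,14,17}
|((((W ∪ X) △ (Z ∩ Y)) \ (Z △ W)) ∪ (X ∪ Y)^c)^c| = 8

8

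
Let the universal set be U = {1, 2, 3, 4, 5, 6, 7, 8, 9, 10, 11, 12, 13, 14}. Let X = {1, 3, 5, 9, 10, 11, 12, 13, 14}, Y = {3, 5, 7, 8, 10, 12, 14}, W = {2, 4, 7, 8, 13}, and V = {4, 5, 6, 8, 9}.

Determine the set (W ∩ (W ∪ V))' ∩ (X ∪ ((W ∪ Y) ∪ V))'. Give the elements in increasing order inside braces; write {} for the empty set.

{}

W ∪ V = {2, 4, 5, 6, 7, 8, 9, 13}
W ∩ (W ∪ V) = {2, 4, 7, 8, 13}
(W ∩ (W ∪ V))' = {1, 3, 5, 6, 9, 10, 11, 12, 14}
W ∪ Y = {2, 3, 4, 5, 7, 8, 10, 12, 13, 14}
(W ∪ Y) ∪ V = {2, 3, 4, 5, 6, 7, 8, 9, 10, 12, 13, 14}
X ∪ ((W ∪ Y) ∪ V) = {1, 2, 3, 4, 5, 6, 7, 8, 9, 10, 11, 12, 13, 14}
(X ∪ ((W ∪ Y) ∪ V))' = {}
(W ∩ (W ∪ V))' ∩ (X ∪ ((W ∪ Y) ∪ V))' = {}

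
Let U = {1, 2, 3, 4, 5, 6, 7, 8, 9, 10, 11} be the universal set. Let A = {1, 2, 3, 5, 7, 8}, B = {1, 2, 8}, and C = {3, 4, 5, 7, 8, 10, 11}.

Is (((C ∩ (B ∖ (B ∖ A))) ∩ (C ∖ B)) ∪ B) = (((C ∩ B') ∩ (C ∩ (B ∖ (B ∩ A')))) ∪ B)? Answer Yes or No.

Yes

B ∖ A = {}
B ∖ (B ∖ A) = {1, 2, 8}
C ∩ (B ∖ (B ∖ A)) = {8}
C ∖ B = {3, 4, 5, 7, 10, 11}
(C ∩ (B ∖ (B ∖ A))) ∩ (C ∖ B) = {}
((C ∩ (B ∖ (B ∖ A))) ∩ (C ∖ B)) ∪ B = {1, 2, 8}
B' = {3, 4, 5, 6, 7, 9, 10, 11}
C ∩ B' = {3, 4, 5, 7, 10, 11}
A' = {4, 6, 9, 10, 11}
B ∩ A' = {}
B ∖ (B ∩ A') = {1, 2, 8}
C ∩ (B ∖ (B ∩ A')) = {8}
(C ∩ B') ∩ (C ∩ (B ∖ (B ∩ A'))) = {}
((C ∩ B') ∩ (C ∩ (B ∖ (B ∩ A')))) ∪ B = {1, 2, 8}
Both equal {1, 2, 8}, so ((C ∩ (B ∖ (B ∖ A))) ∩ (C ∖ B)) ∪ B = ((C ∩ B') ∩ (C ∩ (B ∖ (B ∩ A')))) ∪ B.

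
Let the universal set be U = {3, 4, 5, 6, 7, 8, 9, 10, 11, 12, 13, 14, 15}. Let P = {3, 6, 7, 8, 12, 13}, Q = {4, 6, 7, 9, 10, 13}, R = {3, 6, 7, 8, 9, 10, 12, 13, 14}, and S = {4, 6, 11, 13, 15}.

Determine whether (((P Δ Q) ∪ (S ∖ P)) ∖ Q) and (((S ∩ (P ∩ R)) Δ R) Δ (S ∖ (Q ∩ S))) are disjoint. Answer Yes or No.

No

P Δ Q = {3, 4, 8, 9, 10, 12}
S ∖ P = {4, 11, 15}
(P Δ Q) ∪ (S ∖ P) = {3, 4, 8, 9, 10, 11, 12, 15}
((P Δ Q) ∪ (S ∖ P)) ∖ Q = {3, 8, 11, 12, 15}
P ∩ R = {3, 6, 7, 8, 12, 13}
S ∩ (P ∩ R) = {6, 13}
(S ∩ (P ∩ R)) Δ R = {3, 7, 8, 9, 10, 12, 14}
Q ∩ S = {4, 6, 13}
S ∖ (Q ∩ S) = {11, 15}
((S ∩ (P ∩ R)) Δ R) Δ (S ∖ (Q ∩ S)) = {3, 7, 8, 9, 10, 11, 12, 14, 15}
3 lies in both, so they are not disjoint.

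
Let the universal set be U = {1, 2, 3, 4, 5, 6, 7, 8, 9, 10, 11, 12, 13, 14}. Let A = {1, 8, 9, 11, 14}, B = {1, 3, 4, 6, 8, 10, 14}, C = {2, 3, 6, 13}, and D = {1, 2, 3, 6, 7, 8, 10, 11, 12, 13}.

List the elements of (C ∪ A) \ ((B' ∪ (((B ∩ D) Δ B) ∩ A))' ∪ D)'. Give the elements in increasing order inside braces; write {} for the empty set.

C ∪ A = {1, 2, 3, 6, 8, 9, 11, 13, 14}
B' = {2, 5, 7, 9, 11, 12, 13}
B ∩ D = {1, 3, 6, 8, 10}
(B ∩ D) Δ B = {4, 14}
((B ∩ D) Δ B) ∩ A = {14}
B' ∪ (((B ∩ D) Δ B) ∩ A) = {2, 5, 7, 9, 11, 12, 13, 14}
(B' ∪ (((B ∩ D) Δ B) ∩ A))' = {1, 3, 4, 6, 8, 10}
(B' ∪ (((B ∩ D) Δ B) ∩ A))' ∪ D = {1, 2, 3, 4, 6, 7, 8, 10, 11, 12, 13}
((B' ∪ (((B ∩ D) Δ B) ∩ A))' ∪ D)' = {5, 9, 14}
(C ∪ A) \ ((B' ∪ (((B ∩ D) Δ B) ∩ A))' ∪ D)' = {1, 2, 3, 6, 8, 11, 13}

{1, 2, 3, 6, 8, 11, 13}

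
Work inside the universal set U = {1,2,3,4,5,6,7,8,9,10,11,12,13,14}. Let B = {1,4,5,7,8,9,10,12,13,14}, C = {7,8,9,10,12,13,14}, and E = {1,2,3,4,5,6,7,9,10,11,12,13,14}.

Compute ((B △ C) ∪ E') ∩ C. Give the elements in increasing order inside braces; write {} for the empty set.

{8}

B △ C = {1,4,5}
E' = {8}
(B △ C) ∪ E' = {1,4,5,8}
((B △ C) ∪ E') ∩ C = {8}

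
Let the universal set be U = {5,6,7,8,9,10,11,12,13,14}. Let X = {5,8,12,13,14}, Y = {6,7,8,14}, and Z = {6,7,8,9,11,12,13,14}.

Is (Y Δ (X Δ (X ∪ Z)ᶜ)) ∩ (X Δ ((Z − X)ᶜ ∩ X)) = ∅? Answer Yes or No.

Yes

X ∪ Z = {5,6,7,8,9,11,12,13,14}
(X ∪ Z)ᶜ = {10}
X Δ (X ∪ Z)ᶜ = {5,8,10,12,13,14}
Y Δ (X Δ (X ∪ Z)ᶜ) = {5,6,7,10,12,13}
Z − X = {6,7,9,11}
(Z − X)ᶜ = {5,8,10,12,13,14}
(Z − X)ᶜ ∩ X = {5,8,12,13,14}
X Δ ((Z − X)ᶜ ∩ X) = {}
{5,6,7,10,12,13} and {} share no elements.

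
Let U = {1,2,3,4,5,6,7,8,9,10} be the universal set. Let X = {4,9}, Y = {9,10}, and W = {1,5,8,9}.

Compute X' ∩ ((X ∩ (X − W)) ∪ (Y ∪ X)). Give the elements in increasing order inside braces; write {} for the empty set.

{10}

X' = {1,2,3,5,6,7,8,10}
X − W = {4}
X ∩ (X − W) = {4}
Y ∪ X = {4,9,10}
(X ∩ (X − W)) ∪ (Y ∪ X) = {4,9,10}
X' ∩ ((X ∩ (X − W)) ∪ (Y ∪ X)) = {10}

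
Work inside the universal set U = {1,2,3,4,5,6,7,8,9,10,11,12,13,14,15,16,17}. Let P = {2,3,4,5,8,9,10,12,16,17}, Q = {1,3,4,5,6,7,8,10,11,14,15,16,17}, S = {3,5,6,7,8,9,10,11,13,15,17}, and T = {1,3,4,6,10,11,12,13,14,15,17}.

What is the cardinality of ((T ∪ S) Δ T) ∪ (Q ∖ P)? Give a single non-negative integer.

9

T ∪ S = {1,3,4,5,6,7,8,9,10,11,12,13,14,15,17}
(T ∪ S) Δ T = {5,7,8,9}
Q ∖ P = {1,6,7,11,14,15}
((T ∪ S) Δ T) ∪ (Q ∖ P) = {1,5,6,7,8,9,11,14,15}
|((T ∪ S) Δ T) ∪ (Q ∖ P)| = 9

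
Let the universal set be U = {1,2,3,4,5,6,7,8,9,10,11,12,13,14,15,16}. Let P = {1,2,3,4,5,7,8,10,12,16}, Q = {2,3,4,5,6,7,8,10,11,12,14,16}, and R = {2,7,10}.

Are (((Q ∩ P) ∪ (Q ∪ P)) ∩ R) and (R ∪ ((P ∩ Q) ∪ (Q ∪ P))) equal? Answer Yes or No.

No

Q ∩ P = {2,3,4,5,7,8,10,12,16}
Q ∪ P = {1,2,3,4,5,6,7,8,10,11,12,14,16}
(Q ∩ P) ∪ (Q ∪ P) = {1,2,3,4,5,6,7,8,10,11,12,14,16}
((Q ∩ P) ∪ (Q ∪ P)) ∩ R = {2,7,10}
P ∩ Q = {2,3,4,5,7,8,10,12,16}
(P ∩ Q) ∪ (Q ∪ P) = {1,2,3,4,5,6,7,8,10,11,12,14,16}
R ∪ ((P ∩ Q) ∪ (Q ∪ P)) = {1,2,3,4,5,6,7,8,10,11,12,14,16}
1 ∈ R ∪ ((P ∩ Q) ∪ (Q ∪ P)) but 1 ∉ ((Q ∩ P) ∪ (Q ∪ P)) ∩ R, so they differ.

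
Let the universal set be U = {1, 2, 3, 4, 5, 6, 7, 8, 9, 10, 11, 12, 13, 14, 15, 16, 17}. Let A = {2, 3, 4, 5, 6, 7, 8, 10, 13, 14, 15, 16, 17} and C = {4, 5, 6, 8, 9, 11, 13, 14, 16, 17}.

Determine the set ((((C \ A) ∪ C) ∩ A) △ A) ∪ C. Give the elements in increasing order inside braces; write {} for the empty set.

{2, 3, 4, 5, 6, 7, 8, 9, 10, 11, 13, 14, 15, 16, 17}

C \ A = {9, 11}
(C \ A) ∪ C = {4, 5, 6, 8, 9, 11, 13, 14, 16, 17}
((C \ A) ∪ C) ∩ A = {4, 5, 6, 8, 13, 14, 16, 17}
(((C \ A) ∪ C) ∩ A) △ A = {2, 3, 7, 10, 15}
((((C \ A) ∪ C) ∩ A) △ A) ∪ C = {2, 3, 4, 5, 6, 7, 8, 9, 10, 11, 13, 14, 15, 16, 17}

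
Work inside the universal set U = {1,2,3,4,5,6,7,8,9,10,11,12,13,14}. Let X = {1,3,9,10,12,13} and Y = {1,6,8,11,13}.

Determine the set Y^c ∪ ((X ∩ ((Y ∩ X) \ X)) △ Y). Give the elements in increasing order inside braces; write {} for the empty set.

{1,2,3,4,5,6,7,8,9,10,11,12,13,14}

Y^c = {2,3,4,5,7,9,10,12,14}
Y ∩ X = {1,13}
(Y ∩ X) \ X = {}
X ∩ ((Y ∩ X) \ X) = {}
(X ∩ ((Y ∩ X) \ X)) △ Y = {1,6,8,11,13}
Y^c ∪ ((X ∩ ((Y ∩ X) \ X)) △ Y) = {1,2,3,4,5,6,7,8,9,10,11,12,13,14}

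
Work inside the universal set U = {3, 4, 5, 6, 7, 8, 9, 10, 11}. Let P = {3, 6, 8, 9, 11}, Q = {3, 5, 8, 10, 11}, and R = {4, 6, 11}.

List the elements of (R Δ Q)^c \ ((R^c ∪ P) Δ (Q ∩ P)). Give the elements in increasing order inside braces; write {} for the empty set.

{11}

R Δ Q = {3, 4, 5, 6, 8, 10}
(R Δ Q)^c = {7, 9, 11}
R^c = {3, 5, 7, 8, 9, 10}
R^c ∪ P = {3, 5, 6, 7, 8, 9, 10, 11}
Q ∩ P = {3, 8, 11}
(R^c ∪ P) Δ (Q ∩ P) = {5, 6, 7, 9, 10}
(R Δ Q)^c \ ((R^c ∪ P) Δ (Q ∩ P)) = {11}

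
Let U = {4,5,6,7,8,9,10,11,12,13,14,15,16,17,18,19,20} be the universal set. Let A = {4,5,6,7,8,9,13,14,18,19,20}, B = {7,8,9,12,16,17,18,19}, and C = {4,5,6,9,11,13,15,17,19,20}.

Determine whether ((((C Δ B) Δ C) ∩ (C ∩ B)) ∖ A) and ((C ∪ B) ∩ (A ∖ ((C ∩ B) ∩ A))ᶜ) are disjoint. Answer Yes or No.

C Δ B = {4,5,6,7,8,11,12,13,15,16,18,20}
(C Δ B) Δ C = {7,8,9,12,16,17,18,19}
C ∩ B = {9,17,19}
((C Δ B) Δ C) ∩ (C ∩ B) = {9,17,19}
(((C Δ B) Δ C) ∩ (C ∩ B)) ∖ A = {17}
C ∪ B = {4,5,6,7,8,9,11,12,13,15,16,17,18,19,20}
(C ∩ B) ∩ A = {9,19}
A ∖ ((C ∩ B) ∩ A) = {4,5,6,7,8,13,14,18,20}
(A ∖ ((C ∩ B) ∩ A))ᶜ = {9,10,11,12,15,16,17,19}
(C ∪ B) ∩ (A ∖ ((C ∩ B) ∩ A))ᶜ = {9,11,12,15,16,17,19}
17 lies in both, so they are not disjoint.

No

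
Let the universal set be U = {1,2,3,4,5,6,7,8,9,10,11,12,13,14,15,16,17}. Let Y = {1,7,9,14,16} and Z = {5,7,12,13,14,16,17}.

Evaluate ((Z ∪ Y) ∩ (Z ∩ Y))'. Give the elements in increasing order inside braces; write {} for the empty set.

{1,2,3,4,5,6,8,9,10,11,12,13,15,17}

Z ∪ Y = {1,5,7,9,12,13,14,16,17}
Z ∩ Y = {7,14,16}
(Z ∪ Y) ∩ (Z ∩ Y) = {7,14,16}
((Z ∪ Y) ∩ (Z ∩ Y))' = {1,2,3,4,5,6,8,9,10,11,12,13,15,17}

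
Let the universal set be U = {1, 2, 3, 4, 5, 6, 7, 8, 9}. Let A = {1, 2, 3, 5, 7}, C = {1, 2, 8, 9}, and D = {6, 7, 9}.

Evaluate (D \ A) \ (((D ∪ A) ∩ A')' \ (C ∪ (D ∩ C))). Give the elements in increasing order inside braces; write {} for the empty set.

{6, 9}

D \ A = {6, 9}
D ∪ A = {1, 2, 3, 5, 6, 7, 9}
A' = {4, 6, 8, 9}
(D ∪ A) ∩ A' = {6, 9}
((D ∪ A) ∩ A')' = {1, 2, 3, 4, 5, 7, 8}
D ∩ C = {9}
C ∪ (D ∩ C) = {1, 2, 8, 9}
((D ∪ A) ∩ A')' \ (C ∪ (D ∩ C)) = {3, 4, 5, 7}
(D \ A) \ (((D ∪ A) ∩ A')' \ (C ∪ (D ∩ C))) = {6, 9}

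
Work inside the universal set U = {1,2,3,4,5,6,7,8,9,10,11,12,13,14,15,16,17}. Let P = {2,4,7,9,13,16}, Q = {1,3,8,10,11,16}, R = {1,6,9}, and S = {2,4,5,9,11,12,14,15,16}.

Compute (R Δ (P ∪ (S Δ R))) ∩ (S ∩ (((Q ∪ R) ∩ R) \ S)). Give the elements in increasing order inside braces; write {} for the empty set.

{}

S Δ R = {1,2,4,5,6,11,12,14,15,16}
P ∪ (S Δ R) = {1,2,4,5,6,7,9,11,12,13,14,15,16}
R Δ (P ∪ (S Δ R)) = {2,4,5,7,11,12,13,14,15,16}
Q ∪ R = {1,3,6,8,9,10,11,16}
(Q ∪ R) ∩ R = {1,6,9}
((Q ∪ R) ∩ R) \ S = {1,6}
S ∩ (((Q ∪ R) ∩ R) \ S) = {}
(R Δ (P ∪ (S Δ R))) ∩ (S ∩ (((Q ∪ R) ∩ R) \ S)) = {}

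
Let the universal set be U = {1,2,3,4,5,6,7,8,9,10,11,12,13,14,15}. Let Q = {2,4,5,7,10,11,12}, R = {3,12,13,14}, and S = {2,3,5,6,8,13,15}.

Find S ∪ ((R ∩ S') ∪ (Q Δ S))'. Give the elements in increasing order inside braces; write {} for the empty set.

{1,2,3,5,6,8,9,13,15}

S' = {1,4,7,9,10,11,12,14}
R ∩ S' = {12,14}
Q Δ S = {3,4,6,7,8,10,11,12,13,15}
(R ∩ S') ∪ (Q Δ S) = {3,4,6,7,8,10,11,12,13,14,15}
((R ∩ S') ∪ (Q Δ S))' = {1,2,5,9}
S ∪ ((R ∩ S') ∪ (Q Δ S))' = {1,2,3,5,6,8,9,13,15}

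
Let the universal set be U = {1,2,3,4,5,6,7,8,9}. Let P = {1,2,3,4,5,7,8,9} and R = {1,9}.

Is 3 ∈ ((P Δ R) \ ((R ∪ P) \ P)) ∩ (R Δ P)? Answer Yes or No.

3 ∈ P and 3 ∉ R, so 3 ∈ P Δ R
3 ∉ R and 3 ∈ P, so 3 ∈ R ∪ P
3 ∈ (R ∪ P) and 3 ∈ P, so 3 ∉ (R ∪ P) \ P
3 ∈ (P Δ R) and 3 ∉ ((R ∪ P) \ P), so 3 ∈ (P Δ R) \ ((R ∪ P) \ P)
3 ∉ R and 3 ∈ P, so 3 ∈ R Δ P
3 ∈ ((P Δ R) \ ((R ∪ P) \ P)) and 3 ∈ (R Δ P), so 3 ∈ ((P Δ R) \ ((R ∪ P) \ P)) ∩ (R Δ P)

Yes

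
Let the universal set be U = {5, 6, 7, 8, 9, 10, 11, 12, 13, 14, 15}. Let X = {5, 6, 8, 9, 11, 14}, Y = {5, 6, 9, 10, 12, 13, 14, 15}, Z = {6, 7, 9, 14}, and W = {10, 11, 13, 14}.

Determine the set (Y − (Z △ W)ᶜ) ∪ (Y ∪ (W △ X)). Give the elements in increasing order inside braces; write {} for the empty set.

{5, 6, 8, 9, 10, 12, 13, 14, 15}

Z △ W = {6, 7, 9, 10, 11, 13}
(Z △ W)ᶜ = {5, 8, 12, 14, 15}
Y − (Z △ W)ᶜ = {6, 9, 10, 13}
W △ X = {5, 6, 8, 9, 10, 13}
Y ∪ (W △ X) = {5, 6, 8, 9, 10, 12, 13, 14, 15}
(Y − (Z △ W)ᶜ) ∪ (Y ∪ (W △ X)) = {5, 6, 8, 9, 10, 12, 13, 14, 15}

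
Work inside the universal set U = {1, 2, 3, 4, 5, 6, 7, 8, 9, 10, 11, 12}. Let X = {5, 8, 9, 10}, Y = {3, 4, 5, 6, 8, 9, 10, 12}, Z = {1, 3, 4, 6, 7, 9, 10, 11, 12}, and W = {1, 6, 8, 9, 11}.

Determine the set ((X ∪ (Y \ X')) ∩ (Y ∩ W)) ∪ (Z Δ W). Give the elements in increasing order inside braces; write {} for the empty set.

X' = {1, 2, 3, 4, 6, 7, 11, 12}
Y \ X' = {5, 8, 9, 10}
X ∪ (Y \ X') = {5, 8, 9, 10}
Y ∩ W = {6, 8, 9}
(X ∪ (Y \ X')) ∩ (Y ∩ W) = {8, 9}
Z Δ W = {3, 4, 7, 8, 10, 12}
((X ∪ (Y \ X')) ∩ (Y ∩ W)) ∪ (Z Δ W) = {3, 4, 7, 8, 9, 10, 12}

{3, 4, 7, 8, 9, 10, 12}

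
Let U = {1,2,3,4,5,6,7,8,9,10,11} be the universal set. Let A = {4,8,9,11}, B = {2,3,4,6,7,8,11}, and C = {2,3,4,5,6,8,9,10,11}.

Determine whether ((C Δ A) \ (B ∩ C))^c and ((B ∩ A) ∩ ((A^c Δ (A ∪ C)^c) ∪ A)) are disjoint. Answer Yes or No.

C Δ A = {2,3,5,6,10}
B ∩ C = {2,3,4,6,8,11}
(C Δ A) \ (B ∩ C) = {5,10}
((C Δ A) \ (B ∩ C))^c = {1,2,3,4,6,7,8,9,11}
B ∩ A = {4,8,11}
A^c = {1,2,3,5,6,7,10}
A ∪ C = {2,3,4,5,6,8,9,10,11}
(A ∪ C)^c = {1,7}
A^c Δ (A ∪ C)^c = {2,3,5,6,10}
(A^c Δ (A ∪ C)^c) ∪ A = {2,3,4,5,6,8,9,10,11}
(B ∩ A) ∩ ((A^c Δ (A ∪ C)^c) ∪ A) = {4,8,11}
4 lies in both, so they are not disjoint.

No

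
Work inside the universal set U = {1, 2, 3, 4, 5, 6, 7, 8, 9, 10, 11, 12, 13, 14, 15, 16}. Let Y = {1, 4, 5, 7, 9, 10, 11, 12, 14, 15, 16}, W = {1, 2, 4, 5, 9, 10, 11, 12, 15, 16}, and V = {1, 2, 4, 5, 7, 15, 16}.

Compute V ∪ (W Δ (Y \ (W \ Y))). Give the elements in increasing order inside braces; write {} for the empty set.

W \ Y = {2}
Y \ (W \ Y) = {1, 4, 5, 7, 9, 10, 11, 12, 14, 15, 16}
W Δ (Y \ (W \ Y)) = {2, 7, 14}
V ∪ (W Δ (Y \ (W \ Y))) = {1, 2, 4, 5, 7, 14, 15, 16}

{1, 2, 4, 5, 7, 14, 15, 16}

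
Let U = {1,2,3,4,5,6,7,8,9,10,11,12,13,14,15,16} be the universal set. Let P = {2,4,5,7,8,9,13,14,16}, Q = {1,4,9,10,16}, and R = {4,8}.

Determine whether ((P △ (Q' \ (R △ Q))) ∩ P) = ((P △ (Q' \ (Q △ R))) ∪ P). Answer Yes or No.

No

Q' = {2,3,5,6,7,8,11,12,13,14,15}
R △ Q = {1,8,9,10,16}
Q' \ (R △ Q) = {2,3,5,6,7,11,12,13,14,15}
P △ (Q' \ (R △ Q)) = {3,4,6,8,9,11,12,15,16}
(P △ (Q' \ (R △ Q))) ∩ P = {4,8,9,16}
Q △ R = {1,8,9,10,16}
Q' \ (Q △ R) = {2,3,5,6,7,11,12,13,14,15}
P △ (Q' \ (Q △ R)) = {3,4,6,8,9,11,12,15,16}
(P △ (Q' \ (Q △ R))) ∪ P = {2,3,4,5,6,7,8,9,11,12,13,14,15,16}
2 ∈ (P △ (Q' \ (Q △ R))) ∪ P but 2 ∉ (P △ (Q' \ (R △ Q))) ∩ P, so they differ.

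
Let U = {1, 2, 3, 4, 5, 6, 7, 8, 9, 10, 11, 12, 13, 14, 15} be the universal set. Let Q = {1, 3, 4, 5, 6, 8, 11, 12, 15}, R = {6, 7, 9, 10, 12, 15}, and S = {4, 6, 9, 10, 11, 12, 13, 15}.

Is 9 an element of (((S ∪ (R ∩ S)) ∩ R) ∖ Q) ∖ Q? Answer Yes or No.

9 ∈ R and 9 ∈ S, so 9 ∈ R ∩ S
9 ∈ S and 9 ∈ (R ∩ S), so 9 ∈ S ∪ (R ∩ S)
9 ∈ (S ∪ (R ∩ S)) and 9 ∈ R, so 9 ∈ (S ∪ (R ∩ S)) ∩ R
9 ∈ ((S ∪ (R ∩ S)) ∩ R) and 9 ∉ Q, so 9 ∈ ((S ∪ (R ∩ S)) ∩ R) ∖ Q
9 ∈ (((S ∪ (R ∩ S)) ∩ R) ∖ Q) and 9 ∉ Q, so 9 ∈ (((S ∪ (R ∩ S)) ∩ R) ∖ Q) ∖ Q

Yes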